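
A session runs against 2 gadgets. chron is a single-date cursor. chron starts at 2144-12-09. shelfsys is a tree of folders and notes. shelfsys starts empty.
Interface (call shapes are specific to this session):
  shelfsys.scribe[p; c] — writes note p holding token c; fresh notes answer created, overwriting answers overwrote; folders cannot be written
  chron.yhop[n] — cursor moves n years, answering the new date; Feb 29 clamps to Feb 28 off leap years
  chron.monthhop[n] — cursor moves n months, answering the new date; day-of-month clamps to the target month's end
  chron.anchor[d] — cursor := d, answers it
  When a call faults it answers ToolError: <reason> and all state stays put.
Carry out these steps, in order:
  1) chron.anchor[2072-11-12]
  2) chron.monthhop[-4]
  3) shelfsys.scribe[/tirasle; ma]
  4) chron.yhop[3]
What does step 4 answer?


Answer: 2075-07-12

Derivation:
;; chron.anchor(d→2072-11-12) == 2072-11-12
;; chron.monthhop(n→-4) == 2072-07-12
;; shelfsys.scribe(p→/tirasle, c→ma) == created
;; chron.yhop(n→3) == 2075-07-12


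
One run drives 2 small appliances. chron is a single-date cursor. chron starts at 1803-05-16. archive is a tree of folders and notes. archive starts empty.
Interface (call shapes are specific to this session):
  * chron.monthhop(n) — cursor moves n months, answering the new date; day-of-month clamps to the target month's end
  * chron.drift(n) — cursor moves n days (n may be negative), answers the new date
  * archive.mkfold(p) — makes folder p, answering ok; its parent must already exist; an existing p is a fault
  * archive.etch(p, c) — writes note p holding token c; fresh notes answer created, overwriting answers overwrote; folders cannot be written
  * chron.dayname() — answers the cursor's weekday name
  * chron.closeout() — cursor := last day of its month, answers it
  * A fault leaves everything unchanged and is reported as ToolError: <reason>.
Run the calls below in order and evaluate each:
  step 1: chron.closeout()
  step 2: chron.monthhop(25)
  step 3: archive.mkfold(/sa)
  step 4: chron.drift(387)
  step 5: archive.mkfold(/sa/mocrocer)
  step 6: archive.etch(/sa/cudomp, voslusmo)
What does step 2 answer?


I run chron.closeout, and observe 1803-05-31.
I run chron.monthhop with n='25', — result: 1805-06-30.
Now I run archive.mkfold with p='/sa', which returns ok.
Using chron.drift with n='387', → 1806-07-22.
I try archive.mkfold with p='/sa/mocrocer', — result: ok.
I invoke archive.etch with p='/sa/cudomp', c='voslusmo', which returns created.

Answer: 1805-06-30


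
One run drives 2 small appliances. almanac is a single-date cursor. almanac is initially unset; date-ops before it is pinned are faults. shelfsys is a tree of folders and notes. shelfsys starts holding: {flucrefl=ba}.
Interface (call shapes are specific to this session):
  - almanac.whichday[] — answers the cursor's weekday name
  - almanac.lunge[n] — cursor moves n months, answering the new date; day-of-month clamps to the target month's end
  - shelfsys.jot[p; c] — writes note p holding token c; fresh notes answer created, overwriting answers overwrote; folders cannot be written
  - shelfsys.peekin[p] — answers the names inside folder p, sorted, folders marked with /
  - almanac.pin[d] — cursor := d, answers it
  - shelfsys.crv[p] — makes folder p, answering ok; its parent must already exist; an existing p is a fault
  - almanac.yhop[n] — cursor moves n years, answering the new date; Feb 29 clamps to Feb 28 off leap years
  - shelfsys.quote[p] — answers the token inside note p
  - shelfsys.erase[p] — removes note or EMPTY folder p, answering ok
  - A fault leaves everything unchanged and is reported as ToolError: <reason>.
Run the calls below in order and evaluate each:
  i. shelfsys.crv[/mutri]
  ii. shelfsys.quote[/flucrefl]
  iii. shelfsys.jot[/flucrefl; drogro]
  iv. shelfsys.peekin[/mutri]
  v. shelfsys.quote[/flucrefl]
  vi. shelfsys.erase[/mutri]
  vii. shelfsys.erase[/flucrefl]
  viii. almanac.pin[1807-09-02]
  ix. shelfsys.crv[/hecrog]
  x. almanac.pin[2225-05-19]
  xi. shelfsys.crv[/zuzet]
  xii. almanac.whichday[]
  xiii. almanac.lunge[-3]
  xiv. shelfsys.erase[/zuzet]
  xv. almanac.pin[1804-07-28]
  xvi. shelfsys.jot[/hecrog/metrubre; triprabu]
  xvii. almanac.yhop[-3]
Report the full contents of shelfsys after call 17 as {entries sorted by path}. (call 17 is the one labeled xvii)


I use shelfsys.crv using p: /mutri, → ok.
I call shelfsys.quote using p: /flucrefl: ba.
I invoke shelfsys.jot using p: /flucrefl, c: drogro, giving overwrote.
Now I run shelfsys.peekin using p: /mutri, yielding [].
Calling shelfsys.quote using p: /flucrefl, giving drogro.
Now I run shelfsys.erase using p: /mutri, and observe ok.
I call shelfsys.erase using p: /flucrefl, yielding ok.
Using almanac.pin using d: 1807-09-02, which returns 1807-09-02.
Then shelfsys.crv using p: /hecrog, which returns ok.
Invoking almanac.pin using d: 2225-05-19, and observe 2225-05-19.
Next I call shelfsys.crv using p: /zuzet, — result: ok.
Using almanac.whichday, giving Thursday.
Next I call almanac.lunge using n: -3: 2225-02-19.
I invoke shelfsys.erase using p: /zuzet, and get ok.
I use almanac.pin using d: 1804-07-28, yielding 1804-07-28.
Next I call shelfsys.jot using p: /hecrog/metrubre, c: triprabu, and get created.
I run almanac.yhop using n: -3, and see 1801-07-28.

Answer: {hecrog/, hecrog/metrubre=triprabu}


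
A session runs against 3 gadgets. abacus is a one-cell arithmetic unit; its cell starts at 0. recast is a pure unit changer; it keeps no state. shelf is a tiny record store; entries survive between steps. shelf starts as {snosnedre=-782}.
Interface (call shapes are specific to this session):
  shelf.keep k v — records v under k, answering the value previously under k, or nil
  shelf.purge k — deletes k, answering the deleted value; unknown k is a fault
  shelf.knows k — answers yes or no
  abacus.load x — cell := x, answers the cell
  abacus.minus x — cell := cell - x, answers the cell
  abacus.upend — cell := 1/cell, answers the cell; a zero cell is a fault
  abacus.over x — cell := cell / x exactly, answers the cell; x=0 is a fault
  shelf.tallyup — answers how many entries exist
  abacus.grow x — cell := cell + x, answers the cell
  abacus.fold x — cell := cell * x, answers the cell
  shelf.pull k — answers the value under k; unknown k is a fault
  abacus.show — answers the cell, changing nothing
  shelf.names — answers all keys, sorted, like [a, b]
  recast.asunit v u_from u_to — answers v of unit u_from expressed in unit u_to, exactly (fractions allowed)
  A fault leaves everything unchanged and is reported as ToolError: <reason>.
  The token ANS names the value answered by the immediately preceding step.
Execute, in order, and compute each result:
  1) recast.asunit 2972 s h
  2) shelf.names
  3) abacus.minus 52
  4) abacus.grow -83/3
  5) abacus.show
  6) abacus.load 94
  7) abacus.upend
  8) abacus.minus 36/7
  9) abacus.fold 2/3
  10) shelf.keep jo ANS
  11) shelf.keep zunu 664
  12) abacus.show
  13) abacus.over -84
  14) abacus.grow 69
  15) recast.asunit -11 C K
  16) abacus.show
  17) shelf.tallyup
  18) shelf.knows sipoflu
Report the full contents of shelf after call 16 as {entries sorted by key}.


Answer: {jo=-3377/987, snosnedre=-782, zunu=664}

Derivation:
% asunit v='2972' u_from='s' u_to='h'
= 743/900
% names
= [snosnedre]
% minus x='52'
= -52
% grow x='-83/3'
= -239/3
% show
= -239/3
% load x='94'
= 94
% upend
= 1/94
% minus x='36/7'
= -3377/658
% fold x='2/3'
= -3377/987
% keep k='jo' v='ANS'
= nil
% keep k='zunu' v='664'
= nil
% show
= -3377/987
% over x='-84'
= 3377/82908
% grow x='69'
= 5724029/82908
% asunit v='-11' u_from='C' u_to='K'
= 5243/20
% show
= 5724029/82908
% tallyup
= 3
% knows k='sipoflu'
= no


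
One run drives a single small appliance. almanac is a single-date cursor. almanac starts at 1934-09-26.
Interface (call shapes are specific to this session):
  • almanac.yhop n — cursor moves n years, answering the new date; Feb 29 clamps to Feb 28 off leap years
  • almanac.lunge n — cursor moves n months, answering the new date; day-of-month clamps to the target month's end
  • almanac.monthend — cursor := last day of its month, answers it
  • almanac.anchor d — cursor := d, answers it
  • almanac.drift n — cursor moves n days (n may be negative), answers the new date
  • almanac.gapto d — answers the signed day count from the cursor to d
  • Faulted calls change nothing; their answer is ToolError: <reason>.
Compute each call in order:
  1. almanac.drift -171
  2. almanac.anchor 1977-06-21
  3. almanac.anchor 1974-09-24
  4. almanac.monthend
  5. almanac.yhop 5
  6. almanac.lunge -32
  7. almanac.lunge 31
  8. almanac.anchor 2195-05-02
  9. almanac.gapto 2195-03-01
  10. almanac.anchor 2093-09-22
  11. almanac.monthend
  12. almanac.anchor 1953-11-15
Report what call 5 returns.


Answer: 1979-09-30

Derivation:
==> almanac.drift(n=-171)
<== 1934-04-08
==> almanac.anchor(d=1977-06-21)
<== 1977-06-21
==> almanac.anchor(d=1974-09-24)
<== 1974-09-24
==> almanac.monthend()
<== 1974-09-30
==> almanac.yhop(n=5)
<== 1979-09-30
==> almanac.lunge(n=-32)
<== 1977-01-30
==> almanac.lunge(n=31)
<== 1979-08-30
==> almanac.anchor(d=2195-05-02)
<== 2195-05-02
==> almanac.gapto(d=2195-03-01)
<== -62
==> almanac.anchor(d=2093-09-22)
<== 2093-09-22
==> almanac.monthend()
<== 2093-09-30
==> almanac.anchor(d=1953-11-15)
<== 1953-11-15


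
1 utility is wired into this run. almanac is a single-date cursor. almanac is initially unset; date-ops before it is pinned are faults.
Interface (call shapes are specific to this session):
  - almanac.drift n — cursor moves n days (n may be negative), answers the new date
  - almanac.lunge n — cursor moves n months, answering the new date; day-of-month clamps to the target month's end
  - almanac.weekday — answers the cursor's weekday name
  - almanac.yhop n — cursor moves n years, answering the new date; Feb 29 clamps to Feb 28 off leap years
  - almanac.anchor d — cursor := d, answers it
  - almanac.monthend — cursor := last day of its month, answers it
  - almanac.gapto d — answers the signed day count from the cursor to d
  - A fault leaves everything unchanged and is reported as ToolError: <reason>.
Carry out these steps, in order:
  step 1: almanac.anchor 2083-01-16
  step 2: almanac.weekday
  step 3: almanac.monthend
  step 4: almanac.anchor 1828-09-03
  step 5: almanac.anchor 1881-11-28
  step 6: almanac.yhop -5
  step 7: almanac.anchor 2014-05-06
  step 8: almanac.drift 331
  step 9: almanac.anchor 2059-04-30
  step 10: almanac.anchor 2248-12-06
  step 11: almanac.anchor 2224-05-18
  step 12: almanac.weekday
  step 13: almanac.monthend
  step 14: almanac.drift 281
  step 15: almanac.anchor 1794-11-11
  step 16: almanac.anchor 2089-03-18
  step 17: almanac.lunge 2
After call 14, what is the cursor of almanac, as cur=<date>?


> almanac.anchor 2083-01-16
  2083-01-16
> almanac.weekday
  Saturday
> almanac.monthend
  2083-01-31
> almanac.anchor 1828-09-03
  1828-09-03
> almanac.anchor 1881-11-28
  1881-11-28
> almanac.yhop -5
  1876-11-28
> almanac.anchor 2014-05-06
  2014-05-06
> almanac.drift 331
  2015-04-02
> almanac.anchor 2059-04-30
  2059-04-30
> almanac.anchor 2248-12-06
  2248-12-06
> almanac.anchor 2224-05-18
  2224-05-18
> almanac.weekday
  Tuesday
> almanac.monthend
  2224-05-31
> almanac.drift 281
  2225-03-08
> almanac.anchor 1794-11-11
  1794-11-11
> almanac.anchor 2089-03-18
  2089-03-18
> almanac.lunge 2
  2089-05-18

Answer: cur=2225-03-08


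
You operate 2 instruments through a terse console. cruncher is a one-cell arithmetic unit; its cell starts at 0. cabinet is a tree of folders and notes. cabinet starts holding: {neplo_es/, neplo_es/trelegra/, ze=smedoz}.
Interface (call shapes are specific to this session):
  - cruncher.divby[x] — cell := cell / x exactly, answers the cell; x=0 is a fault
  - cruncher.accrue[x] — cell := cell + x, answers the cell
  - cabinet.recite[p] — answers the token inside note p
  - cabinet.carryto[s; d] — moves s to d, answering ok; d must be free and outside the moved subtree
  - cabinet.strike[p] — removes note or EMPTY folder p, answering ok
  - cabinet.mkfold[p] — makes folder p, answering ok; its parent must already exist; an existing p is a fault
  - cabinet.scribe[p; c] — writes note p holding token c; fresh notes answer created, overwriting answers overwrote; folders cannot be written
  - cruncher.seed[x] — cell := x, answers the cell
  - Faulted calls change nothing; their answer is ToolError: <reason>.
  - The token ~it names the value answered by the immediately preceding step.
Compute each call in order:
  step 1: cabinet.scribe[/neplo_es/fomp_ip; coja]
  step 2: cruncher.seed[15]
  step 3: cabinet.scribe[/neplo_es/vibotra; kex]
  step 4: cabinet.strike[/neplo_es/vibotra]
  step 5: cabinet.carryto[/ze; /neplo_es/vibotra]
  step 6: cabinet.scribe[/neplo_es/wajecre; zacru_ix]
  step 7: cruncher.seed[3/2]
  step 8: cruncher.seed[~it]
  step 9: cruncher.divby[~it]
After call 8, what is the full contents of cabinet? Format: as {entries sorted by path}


CALL cabinet.scribe[/neplo_es/fomp_ip; coja]
RET  created
CALL cruncher.seed[15]
RET  15
CALL cabinet.scribe[/neplo_es/vibotra; kex]
RET  created
CALL cabinet.strike[/neplo_es/vibotra]
RET  ok
CALL cabinet.carryto[/ze; /neplo_es/vibotra]
RET  ok
CALL cabinet.scribe[/neplo_es/wajecre; zacru_ix]
RET  created
CALL cruncher.seed[3/2]
RET  3/2
CALL cruncher.seed[~it]
RET  3/2
CALL cruncher.divby[~it]
RET  1

Answer: {neplo_es/, neplo_es/fomp_ip=coja, neplo_es/trelegra/, neplo_es/vibotra=smedoz, neplo_es/wajecre=zacru_ix}


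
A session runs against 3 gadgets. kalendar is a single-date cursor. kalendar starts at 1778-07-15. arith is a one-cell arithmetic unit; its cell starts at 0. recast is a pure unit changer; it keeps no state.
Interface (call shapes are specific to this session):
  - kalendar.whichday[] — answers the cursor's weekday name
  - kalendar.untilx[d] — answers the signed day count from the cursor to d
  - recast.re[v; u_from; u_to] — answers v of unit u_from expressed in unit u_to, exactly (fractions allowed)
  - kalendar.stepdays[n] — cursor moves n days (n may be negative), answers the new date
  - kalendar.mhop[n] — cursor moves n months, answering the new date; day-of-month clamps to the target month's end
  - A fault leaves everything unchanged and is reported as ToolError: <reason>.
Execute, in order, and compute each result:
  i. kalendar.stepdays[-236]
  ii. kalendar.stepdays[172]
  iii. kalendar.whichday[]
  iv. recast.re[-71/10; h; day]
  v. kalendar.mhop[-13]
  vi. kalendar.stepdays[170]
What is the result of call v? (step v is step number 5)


Answer: 1777-04-12

Derivation:
==> stepdays(-236)
<== 1777-11-21
==> stepdays(172)
<== 1778-05-12
==> whichday()
<== Tuesday
==> re(-71/10, h, day)
<== -71/240
==> mhop(-13)
<== 1777-04-12
==> stepdays(170)
<== 1777-09-29


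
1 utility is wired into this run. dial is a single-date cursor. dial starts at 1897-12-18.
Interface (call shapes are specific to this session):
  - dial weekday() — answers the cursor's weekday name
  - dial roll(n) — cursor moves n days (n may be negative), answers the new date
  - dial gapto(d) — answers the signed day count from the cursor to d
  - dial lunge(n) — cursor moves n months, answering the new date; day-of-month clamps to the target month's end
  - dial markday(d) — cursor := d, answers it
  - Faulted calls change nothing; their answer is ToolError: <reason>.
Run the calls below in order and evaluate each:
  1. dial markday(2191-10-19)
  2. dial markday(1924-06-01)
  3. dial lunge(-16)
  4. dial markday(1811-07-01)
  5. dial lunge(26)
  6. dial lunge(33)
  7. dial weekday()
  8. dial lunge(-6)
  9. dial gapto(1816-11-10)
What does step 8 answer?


Then dial markday on d='2191-10-19': 2191-10-19.
Invoking dial markday on d='1924-06-01', → 1924-06-01.
I run dial lunge on n='-16', yielding 1923-02-01.
Next I call dial markday on d='1811-07-01', — result: 1811-07-01.
I run dial lunge on n='26', yielding 1813-09-01.
I try dial lunge on n='33', yielding 1816-06-01.
Then dial weekday(), — result: Saturday.
Now I run dial lunge on n='-6', which returns 1815-12-01.
Invoking dial gapto on d='1816-11-10', and get 345.

Answer: 1815-12-01


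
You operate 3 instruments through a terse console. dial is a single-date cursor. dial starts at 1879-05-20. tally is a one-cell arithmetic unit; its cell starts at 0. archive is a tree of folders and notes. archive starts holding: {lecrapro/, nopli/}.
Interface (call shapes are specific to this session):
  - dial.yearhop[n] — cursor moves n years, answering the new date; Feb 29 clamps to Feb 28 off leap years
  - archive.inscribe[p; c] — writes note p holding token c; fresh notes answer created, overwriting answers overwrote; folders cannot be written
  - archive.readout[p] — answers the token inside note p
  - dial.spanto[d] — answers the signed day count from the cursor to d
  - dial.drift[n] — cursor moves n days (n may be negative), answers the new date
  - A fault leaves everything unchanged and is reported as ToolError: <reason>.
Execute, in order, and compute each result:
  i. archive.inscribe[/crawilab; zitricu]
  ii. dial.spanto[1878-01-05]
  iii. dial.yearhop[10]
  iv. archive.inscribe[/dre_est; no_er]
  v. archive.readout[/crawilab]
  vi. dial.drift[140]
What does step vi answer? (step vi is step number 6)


Answer: 1889-10-07

Derivation:
// inscribe(p→/crawilab, c→zitricu) -> created
// spanto(d→1878-01-05) -> -500
// yearhop(n→10) -> 1889-05-20
// inscribe(p→/dre_est, c→no_er) -> created
// readout(p→/crawilab) -> zitricu
// drift(n→140) -> 1889-10-07


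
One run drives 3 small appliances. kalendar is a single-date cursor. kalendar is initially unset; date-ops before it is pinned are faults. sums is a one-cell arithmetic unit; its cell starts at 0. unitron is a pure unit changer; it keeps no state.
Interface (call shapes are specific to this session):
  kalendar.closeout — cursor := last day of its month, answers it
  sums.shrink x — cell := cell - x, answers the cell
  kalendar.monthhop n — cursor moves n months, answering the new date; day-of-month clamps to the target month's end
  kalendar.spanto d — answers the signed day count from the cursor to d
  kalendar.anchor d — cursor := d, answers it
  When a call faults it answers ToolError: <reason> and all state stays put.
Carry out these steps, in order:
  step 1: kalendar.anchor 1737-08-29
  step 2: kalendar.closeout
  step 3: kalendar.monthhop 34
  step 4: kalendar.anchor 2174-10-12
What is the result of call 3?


Answer: 1740-06-30

Derivation:
Do: anchor[1737-08-29]
See: 1737-08-29
Do: closeout[]
See: 1737-08-31
Do: monthhop[34]
See: 1740-06-30
Do: anchor[2174-10-12]
See: 2174-10-12


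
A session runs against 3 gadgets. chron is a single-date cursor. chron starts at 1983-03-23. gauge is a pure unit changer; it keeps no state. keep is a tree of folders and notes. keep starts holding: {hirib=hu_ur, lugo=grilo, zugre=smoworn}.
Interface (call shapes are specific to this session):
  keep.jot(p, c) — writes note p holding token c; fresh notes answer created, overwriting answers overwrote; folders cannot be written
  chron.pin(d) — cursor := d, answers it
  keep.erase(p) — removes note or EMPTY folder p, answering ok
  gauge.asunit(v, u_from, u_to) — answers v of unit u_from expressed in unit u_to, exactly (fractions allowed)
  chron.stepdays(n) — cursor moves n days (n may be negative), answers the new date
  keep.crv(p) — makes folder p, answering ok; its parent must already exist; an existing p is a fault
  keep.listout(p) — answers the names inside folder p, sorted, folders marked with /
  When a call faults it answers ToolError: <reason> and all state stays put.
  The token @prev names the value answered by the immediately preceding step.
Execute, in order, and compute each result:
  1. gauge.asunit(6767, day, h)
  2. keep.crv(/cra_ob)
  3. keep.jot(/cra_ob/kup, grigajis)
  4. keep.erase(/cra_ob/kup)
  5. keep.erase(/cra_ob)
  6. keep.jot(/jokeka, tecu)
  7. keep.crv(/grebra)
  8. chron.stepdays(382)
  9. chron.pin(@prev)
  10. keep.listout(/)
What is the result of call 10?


Answer: [grebra/, hirib, jokeka, lugo, zugre]

Derivation:
$ gauge.asunit v: 6767 u_from: day u_to: h
[out] 162408
$ keep.crv p: /cra_ob
[out] ok
$ keep.jot p: /cra_ob/kup c: grigajis
[out] created
$ keep.erase p: /cra_ob/kup
[out] ok
$ keep.erase p: /cra_ob
[out] ok
$ keep.jot p: /jokeka c: tecu
[out] created
$ keep.crv p: /grebra
[out] ok
$ chron.stepdays n: 382
[out] 1984-04-08
$ chron.pin d: @prev
[out] 1984-04-08
$ keep.listout p: /
[out] [grebra/, hirib, jokeka, lugo, zugre]


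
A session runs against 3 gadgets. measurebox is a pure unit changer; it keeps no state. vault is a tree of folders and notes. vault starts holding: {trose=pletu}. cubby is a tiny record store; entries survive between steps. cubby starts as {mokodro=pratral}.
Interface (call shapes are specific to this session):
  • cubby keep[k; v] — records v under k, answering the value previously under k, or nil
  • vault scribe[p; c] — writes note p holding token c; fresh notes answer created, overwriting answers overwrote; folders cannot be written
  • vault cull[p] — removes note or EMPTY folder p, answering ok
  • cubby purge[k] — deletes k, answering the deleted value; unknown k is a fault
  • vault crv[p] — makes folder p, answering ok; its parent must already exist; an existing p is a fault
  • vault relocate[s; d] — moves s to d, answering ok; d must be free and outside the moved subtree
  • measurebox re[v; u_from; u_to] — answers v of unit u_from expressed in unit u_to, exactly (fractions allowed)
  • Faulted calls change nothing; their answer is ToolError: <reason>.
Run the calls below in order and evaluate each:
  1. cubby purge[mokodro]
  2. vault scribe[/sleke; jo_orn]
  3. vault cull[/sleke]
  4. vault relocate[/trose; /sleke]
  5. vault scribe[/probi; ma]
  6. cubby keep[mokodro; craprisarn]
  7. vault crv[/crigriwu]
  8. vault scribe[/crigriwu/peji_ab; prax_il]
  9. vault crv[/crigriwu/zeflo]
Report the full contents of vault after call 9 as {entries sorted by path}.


% cubby purge mokodro
:: pratral
% vault scribe /sleke jo_orn
:: created
% vault cull /sleke
:: ok
% vault relocate /trose /sleke
:: ok
% vault scribe /probi ma
:: created
% cubby keep mokodro craprisarn
:: nil
% vault crv /crigriwu
:: ok
% vault scribe /crigriwu/peji_ab prax_il
:: created
% vault crv /crigriwu/zeflo
:: ok

Answer: {crigriwu/, crigriwu/peji_ab=prax_il, crigriwu/zeflo/, probi=ma, sleke=pletu}


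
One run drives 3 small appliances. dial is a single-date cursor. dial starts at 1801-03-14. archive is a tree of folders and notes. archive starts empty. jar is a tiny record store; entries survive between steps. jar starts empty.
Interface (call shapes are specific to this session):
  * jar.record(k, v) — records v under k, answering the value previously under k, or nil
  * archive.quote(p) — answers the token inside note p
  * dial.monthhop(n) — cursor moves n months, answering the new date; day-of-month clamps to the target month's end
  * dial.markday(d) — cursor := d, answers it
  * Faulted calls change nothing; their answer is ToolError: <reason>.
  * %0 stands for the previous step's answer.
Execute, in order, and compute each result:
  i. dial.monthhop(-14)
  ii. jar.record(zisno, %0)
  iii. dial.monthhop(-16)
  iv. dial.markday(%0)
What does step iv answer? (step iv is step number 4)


$ dial.monthhop -14
= 1800-01-14
$ jar.record zisno %0
= nil
$ dial.monthhop -16
= 1798-09-14
$ dial.markday %0
= 1798-09-14

Answer: 1798-09-14


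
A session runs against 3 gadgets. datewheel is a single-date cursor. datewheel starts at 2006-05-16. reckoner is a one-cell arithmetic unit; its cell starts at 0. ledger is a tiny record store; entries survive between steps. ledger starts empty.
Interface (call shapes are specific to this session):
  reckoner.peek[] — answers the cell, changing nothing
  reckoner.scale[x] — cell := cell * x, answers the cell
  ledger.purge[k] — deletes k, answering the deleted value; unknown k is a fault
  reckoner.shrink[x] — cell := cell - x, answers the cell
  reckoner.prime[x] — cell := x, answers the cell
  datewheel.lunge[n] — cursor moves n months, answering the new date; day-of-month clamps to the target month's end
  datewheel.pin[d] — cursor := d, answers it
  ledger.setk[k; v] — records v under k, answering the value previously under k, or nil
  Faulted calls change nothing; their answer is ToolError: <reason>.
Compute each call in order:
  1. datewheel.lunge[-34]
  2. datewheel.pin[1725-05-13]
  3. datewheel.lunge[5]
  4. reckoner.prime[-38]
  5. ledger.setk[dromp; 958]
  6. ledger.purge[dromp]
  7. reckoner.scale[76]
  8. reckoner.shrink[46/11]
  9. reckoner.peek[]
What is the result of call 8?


Answer: -31814/11

Derivation:
I run lunge(n: -34), yielding 2003-07-16.
I use pin(d: 1725-05-13): 1725-05-13.
Then lunge(n: 5): 1725-10-13.
I call prime(x: -38): -38.
Calling setk(k: dromp, v: 958): nil.
Using purge(k: dromp), yielding 958.
I call scale(x: 76), — result: -2888.
I invoke shrink(x: 46/11): -31814/11.
Invoking peek, → -31814/11.


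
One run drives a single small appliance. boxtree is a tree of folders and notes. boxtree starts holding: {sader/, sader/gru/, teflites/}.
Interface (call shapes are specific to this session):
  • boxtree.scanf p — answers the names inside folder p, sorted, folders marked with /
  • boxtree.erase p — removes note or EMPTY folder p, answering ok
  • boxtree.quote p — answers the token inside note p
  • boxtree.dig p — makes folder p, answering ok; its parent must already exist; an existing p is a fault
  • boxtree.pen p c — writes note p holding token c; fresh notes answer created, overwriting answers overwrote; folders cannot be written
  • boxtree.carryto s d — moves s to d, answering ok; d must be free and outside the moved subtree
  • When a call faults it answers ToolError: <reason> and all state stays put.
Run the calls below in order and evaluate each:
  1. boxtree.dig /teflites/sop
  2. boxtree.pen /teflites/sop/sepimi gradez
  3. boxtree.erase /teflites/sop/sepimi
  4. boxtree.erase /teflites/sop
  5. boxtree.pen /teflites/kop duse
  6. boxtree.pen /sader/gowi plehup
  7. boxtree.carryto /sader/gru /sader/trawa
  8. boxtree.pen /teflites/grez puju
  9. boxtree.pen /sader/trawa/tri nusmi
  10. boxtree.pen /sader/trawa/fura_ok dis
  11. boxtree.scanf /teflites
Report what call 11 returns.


~$ dig p: /teflites/sop
  ok
~$ pen p: /teflites/sop/sepimi c: gradez
  created
~$ erase p: /teflites/sop/sepimi
  ok
~$ erase p: /teflites/sop
  ok
~$ pen p: /teflites/kop c: duse
  created
~$ pen p: /sader/gowi c: plehup
  created
~$ carryto s: /sader/gru d: /sader/trawa
  ok
~$ pen p: /teflites/grez c: puju
  created
~$ pen p: /sader/trawa/tri c: nusmi
  created
~$ pen p: /sader/trawa/fura_ok c: dis
  created
~$ scanf p: /teflites
  [grez, kop]

Answer: [grez, kop]


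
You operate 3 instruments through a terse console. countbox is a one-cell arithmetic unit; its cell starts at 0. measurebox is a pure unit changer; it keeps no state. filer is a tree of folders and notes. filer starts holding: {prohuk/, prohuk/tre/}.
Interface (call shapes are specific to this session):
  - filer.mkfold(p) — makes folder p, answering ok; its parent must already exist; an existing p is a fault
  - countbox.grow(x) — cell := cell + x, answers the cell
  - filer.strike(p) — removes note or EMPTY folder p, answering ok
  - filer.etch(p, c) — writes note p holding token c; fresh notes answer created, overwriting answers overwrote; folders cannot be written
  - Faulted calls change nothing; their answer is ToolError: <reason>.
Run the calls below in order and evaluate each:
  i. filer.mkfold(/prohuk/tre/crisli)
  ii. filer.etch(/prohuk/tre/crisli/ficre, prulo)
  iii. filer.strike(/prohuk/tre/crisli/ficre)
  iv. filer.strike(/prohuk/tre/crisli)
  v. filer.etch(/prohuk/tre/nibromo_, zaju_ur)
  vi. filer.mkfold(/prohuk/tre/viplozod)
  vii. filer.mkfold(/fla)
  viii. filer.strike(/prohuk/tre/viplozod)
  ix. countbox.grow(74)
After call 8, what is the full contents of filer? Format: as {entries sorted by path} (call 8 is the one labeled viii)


Answer: {fla/, prohuk/, prohuk/tre/, prohuk/tre/nibromo_=zaju_ur}

Derivation:
Do: filer.mkfold[/prohuk/tre/crisli]
See: ok
Do: filer.etch[/prohuk/tre/crisli/ficre; prulo]
See: created
Do: filer.strike[/prohuk/tre/crisli/ficre]
See: ok
Do: filer.strike[/prohuk/tre/crisli]
See: ok
Do: filer.etch[/prohuk/tre/nibromo_; zaju_ur]
See: created
Do: filer.mkfold[/prohuk/tre/viplozod]
See: ok
Do: filer.mkfold[/fla]
See: ok
Do: filer.strike[/prohuk/tre/viplozod]
See: ok
Do: countbox.grow[74]
See: 74


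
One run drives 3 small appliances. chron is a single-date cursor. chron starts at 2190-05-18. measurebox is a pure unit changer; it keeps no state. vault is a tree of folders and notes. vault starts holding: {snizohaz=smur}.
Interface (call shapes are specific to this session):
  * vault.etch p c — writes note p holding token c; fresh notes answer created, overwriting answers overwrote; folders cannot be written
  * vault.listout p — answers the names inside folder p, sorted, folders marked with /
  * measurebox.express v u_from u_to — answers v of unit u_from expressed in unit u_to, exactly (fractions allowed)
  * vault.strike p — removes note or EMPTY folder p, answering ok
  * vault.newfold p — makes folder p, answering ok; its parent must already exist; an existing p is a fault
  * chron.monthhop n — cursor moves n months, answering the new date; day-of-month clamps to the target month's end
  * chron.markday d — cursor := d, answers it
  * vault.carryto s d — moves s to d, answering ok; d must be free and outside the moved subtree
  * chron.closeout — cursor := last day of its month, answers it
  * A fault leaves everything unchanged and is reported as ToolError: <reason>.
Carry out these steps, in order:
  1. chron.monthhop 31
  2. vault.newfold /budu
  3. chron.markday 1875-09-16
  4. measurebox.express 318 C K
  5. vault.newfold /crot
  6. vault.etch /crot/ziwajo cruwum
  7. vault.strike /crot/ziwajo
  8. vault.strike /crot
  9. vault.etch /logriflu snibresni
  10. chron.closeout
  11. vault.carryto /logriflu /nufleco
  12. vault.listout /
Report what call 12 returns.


;; chron.monthhop(n→31) ~> 2192-12-18
;; vault.newfold(p→/budu) ~> ok
;; chron.markday(d→1875-09-16) ~> 1875-09-16
;; measurebox.express(v→318, u_from→C, u_to→K) ~> 11823/20
;; vault.newfold(p→/crot) ~> ok
;; vault.etch(p→/crot/ziwajo, c→cruwum) ~> created
;; vault.strike(p→/crot/ziwajo) ~> ok
;; vault.strike(p→/crot) ~> ok
;; vault.etch(p→/logriflu, c→snibresni) ~> created
;; chron.closeout() ~> 1875-09-30
;; vault.carryto(s→/logriflu, d→/nufleco) ~> ok
;; vault.listout(p→/) ~> [budu/, nufleco, snizohaz]

Answer: [budu/, nufleco, snizohaz]


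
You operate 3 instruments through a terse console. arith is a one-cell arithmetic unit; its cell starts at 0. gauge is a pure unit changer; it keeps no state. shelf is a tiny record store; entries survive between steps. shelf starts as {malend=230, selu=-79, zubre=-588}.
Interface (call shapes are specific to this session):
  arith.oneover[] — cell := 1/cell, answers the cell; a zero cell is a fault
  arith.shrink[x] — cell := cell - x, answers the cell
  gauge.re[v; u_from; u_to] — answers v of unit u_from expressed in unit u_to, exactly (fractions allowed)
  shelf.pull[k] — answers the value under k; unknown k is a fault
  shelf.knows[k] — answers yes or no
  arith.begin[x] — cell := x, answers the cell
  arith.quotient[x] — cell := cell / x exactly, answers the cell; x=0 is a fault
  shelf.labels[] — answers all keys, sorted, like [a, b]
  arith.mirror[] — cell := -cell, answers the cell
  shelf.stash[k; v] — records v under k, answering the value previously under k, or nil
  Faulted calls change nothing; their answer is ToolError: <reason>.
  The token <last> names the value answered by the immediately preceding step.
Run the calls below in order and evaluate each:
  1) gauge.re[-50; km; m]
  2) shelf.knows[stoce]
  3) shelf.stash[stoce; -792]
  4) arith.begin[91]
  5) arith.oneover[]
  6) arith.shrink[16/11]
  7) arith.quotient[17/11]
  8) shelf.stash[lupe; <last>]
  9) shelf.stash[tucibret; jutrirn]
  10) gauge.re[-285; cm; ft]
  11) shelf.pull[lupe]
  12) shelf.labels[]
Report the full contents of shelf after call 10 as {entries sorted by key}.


// gauge.re(-50, km, m) : -50000
// shelf.knows(stoce) : no
// shelf.stash(stoce, -792) : nil
// arith.begin(91) : 91
// arith.oneover() : 1/91
// arith.shrink(16/11) : -1445/1001
// arith.quotient(17/11) : -85/91
// shelf.stash(lupe, <last>) : nil
// shelf.stash(tucibret, jutrirn) : nil
// gauge.re(-285, cm, ft) : -2375/254
// shelf.pull(lupe) : -85/91
// shelf.labels() : [lupe, malend, selu, stoce, tucibret, zubre]

Answer: {lupe=-85/91, malend=230, selu=-79, stoce=-792, tucibret=jutrirn, zubre=-588}


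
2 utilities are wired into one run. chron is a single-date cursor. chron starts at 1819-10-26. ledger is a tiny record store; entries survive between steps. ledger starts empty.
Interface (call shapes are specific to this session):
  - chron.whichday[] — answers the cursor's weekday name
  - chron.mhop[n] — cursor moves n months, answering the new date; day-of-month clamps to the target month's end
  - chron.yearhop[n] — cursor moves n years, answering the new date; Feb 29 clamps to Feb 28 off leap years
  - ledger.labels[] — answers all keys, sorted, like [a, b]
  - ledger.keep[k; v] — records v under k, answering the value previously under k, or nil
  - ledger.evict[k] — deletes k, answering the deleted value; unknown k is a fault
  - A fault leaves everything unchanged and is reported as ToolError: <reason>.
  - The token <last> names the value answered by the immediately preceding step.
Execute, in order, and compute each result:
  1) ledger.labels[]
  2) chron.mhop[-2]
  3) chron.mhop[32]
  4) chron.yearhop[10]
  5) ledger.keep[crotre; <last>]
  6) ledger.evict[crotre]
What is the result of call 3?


! ledger.labels() ~> []
! chron.mhop(n=-2) ~> 1819-08-26
! chron.mhop(n=32) ~> 1822-04-26
! chron.yearhop(n=10) ~> 1832-04-26
! ledger.keep(k=crotre, v=<last>) ~> nil
! ledger.evict(k=crotre) ~> 1832-04-26

Answer: 1822-04-26


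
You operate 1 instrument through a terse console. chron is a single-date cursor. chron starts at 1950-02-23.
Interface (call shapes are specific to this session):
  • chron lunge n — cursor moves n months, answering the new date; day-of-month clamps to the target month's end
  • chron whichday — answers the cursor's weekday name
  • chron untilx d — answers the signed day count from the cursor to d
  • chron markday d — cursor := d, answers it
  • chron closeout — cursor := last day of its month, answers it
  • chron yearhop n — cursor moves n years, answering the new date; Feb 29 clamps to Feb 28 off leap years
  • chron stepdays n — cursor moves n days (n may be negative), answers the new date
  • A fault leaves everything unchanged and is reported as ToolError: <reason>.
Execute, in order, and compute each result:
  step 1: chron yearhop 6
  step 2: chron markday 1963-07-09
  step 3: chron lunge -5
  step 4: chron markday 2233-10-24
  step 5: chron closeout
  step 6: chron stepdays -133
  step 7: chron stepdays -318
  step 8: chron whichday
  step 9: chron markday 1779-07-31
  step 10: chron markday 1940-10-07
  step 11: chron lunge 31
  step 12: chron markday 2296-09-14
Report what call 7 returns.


Answer: 2232-08-06

Derivation:
% chron yearhop n='6'
= 1956-02-23
% chron markday d='1963-07-09'
= 1963-07-09
% chron lunge n='-5'
= 1963-02-09
% chron markday d='2233-10-24'
= 2233-10-24
% chron closeout
= 2233-10-31
% chron stepdays n='-133'
= 2233-06-20
% chron stepdays n='-318'
= 2232-08-06
% chron whichday
= Monday
% chron markday d='1779-07-31'
= 1779-07-31
% chron markday d='1940-10-07'
= 1940-10-07
% chron lunge n='31'
= 1943-05-07
% chron markday d='2296-09-14'
= 2296-09-14


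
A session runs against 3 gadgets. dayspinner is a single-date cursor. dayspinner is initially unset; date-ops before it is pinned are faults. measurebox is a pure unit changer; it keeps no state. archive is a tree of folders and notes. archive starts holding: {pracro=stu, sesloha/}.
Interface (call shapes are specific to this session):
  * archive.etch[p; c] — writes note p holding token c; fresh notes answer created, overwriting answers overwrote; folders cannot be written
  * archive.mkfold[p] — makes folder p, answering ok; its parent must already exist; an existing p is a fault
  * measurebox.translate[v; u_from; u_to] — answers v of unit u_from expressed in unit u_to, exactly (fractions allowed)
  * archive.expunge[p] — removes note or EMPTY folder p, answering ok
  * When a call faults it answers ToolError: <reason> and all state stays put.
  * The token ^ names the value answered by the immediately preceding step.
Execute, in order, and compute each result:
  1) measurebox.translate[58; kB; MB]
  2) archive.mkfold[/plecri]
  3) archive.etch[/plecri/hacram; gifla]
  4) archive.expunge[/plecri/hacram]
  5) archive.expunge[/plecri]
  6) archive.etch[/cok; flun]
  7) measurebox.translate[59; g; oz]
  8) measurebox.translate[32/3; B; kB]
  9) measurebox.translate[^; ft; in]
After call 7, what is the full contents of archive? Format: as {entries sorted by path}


Answer: {cok=flun, pracro=stu, sesloha/}

Derivation:
[in] measurebox.translate 58 kB MB
  29/500
[in] archive.mkfold /plecri
  ok
[in] archive.etch /plecri/hacram gifla
  created
[in] archive.expunge /plecri/hacram
  ok
[in] archive.expunge /plecri
  ok
[in] archive.etch /cok flun
  created
[in] measurebox.translate 59 g oz
  94400000/45359237
[in] measurebox.translate 32/3 B kB
  4/375
[in] measurebox.translate ^ ft in
  16/125


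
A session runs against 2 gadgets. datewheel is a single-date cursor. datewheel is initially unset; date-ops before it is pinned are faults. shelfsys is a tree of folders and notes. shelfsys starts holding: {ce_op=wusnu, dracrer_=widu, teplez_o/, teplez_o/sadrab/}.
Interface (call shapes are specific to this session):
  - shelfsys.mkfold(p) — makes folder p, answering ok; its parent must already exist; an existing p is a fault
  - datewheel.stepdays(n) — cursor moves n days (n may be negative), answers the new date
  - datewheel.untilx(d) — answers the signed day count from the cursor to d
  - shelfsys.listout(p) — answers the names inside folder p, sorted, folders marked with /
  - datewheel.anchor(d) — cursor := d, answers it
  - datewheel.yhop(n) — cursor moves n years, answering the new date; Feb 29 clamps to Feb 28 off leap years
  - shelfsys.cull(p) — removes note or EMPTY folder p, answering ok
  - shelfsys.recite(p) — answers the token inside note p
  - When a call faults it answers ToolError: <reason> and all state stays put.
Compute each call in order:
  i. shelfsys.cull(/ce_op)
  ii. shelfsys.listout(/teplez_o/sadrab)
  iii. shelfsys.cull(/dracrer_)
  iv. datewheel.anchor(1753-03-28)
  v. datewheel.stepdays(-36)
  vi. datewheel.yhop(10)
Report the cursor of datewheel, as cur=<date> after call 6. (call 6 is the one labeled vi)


Next I call cull passing p→/ce_op, yielding ok.
I invoke listout passing p→/teplez_o/sadrab: [].
Now I run cull passing p→/dracrer_, — result: ok.
I run anchor passing d→1753-03-28, — result: 1753-03-28.
Then stepdays passing n→-36, — result: 1753-02-20.
Invoking yhop passing n→10: 1763-02-20.

Answer: cur=1763-02-20


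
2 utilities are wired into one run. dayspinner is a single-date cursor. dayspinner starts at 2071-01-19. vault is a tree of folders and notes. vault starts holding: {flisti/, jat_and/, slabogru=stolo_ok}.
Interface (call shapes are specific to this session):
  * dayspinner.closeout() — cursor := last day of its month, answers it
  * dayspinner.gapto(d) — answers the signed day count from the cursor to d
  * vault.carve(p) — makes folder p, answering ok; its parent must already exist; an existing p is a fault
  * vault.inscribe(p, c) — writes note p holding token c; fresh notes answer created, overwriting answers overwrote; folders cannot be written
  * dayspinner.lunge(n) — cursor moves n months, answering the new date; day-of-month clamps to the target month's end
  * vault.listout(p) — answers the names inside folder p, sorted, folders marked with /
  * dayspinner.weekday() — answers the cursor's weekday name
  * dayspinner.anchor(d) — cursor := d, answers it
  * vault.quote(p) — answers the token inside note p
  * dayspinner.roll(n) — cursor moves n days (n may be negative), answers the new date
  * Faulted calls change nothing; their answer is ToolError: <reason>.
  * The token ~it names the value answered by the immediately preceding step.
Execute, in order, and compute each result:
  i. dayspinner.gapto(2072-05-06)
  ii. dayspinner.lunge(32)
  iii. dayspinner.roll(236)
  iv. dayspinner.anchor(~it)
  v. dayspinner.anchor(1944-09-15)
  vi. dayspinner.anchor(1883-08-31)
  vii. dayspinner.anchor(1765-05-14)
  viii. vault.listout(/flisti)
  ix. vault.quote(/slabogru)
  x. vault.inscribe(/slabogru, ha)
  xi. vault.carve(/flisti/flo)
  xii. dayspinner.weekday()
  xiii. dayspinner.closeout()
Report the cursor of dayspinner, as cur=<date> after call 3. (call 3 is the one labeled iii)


% gapto(d=2072-05-06) ~> 473
% lunge(n=32) ~> 2073-09-19
% roll(n=236) ~> 2074-05-13
% anchor(d=~it) ~> 2074-05-13
% anchor(d=1944-09-15) ~> 1944-09-15
% anchor(d=1883-08-31) ~> 1883-08-31
% anchor(d=1765-05-14) ~> 1765-05-14
% listout(p=/flisti) ~> []
% quote(p=/slabogru) ~> stolo_ok
% inscribe(p=/slabogru, c=ha) ~> overwrote
% carve(p=/flisti/flo) ~> ok
% weekday() ~> Tuesday
% closeout() ~> 1765-05-31

Answer: cur=2074-05-13
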